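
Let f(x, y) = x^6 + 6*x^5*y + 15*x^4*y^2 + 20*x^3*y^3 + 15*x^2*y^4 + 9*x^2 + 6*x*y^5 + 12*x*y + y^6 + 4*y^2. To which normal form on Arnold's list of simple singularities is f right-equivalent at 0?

A5

The Hessian of f at 0 is [[18, 12], [12, 8]] with rank 1, so corank 1. A Groebner basis of the Jacobian ideal J(f) in C{x,y} is {y^5, x + 2*y/3}; counting standard monomials gives mu = 5. Corank 1: A-series; mu = 5 gives A_5.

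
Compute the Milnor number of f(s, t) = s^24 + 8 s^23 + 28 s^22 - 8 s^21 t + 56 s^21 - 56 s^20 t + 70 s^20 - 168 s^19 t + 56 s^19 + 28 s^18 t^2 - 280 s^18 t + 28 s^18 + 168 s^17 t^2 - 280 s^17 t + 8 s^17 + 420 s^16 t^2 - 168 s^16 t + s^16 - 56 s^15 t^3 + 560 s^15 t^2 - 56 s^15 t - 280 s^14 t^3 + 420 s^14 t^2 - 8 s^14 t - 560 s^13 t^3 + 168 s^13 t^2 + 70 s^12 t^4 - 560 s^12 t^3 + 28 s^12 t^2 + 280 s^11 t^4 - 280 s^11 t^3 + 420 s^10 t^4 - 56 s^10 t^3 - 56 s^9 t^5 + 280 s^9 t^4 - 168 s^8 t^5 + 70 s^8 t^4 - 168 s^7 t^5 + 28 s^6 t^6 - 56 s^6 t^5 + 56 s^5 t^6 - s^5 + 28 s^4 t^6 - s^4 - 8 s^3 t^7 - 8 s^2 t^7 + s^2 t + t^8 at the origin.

9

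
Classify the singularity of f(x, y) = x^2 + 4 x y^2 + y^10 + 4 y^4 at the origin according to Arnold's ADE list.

A_9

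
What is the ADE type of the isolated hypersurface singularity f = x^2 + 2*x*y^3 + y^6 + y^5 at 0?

The Hessian of f at 0 has rank 1. Corank 1: A-series; mu = 4 gives A_4.

A4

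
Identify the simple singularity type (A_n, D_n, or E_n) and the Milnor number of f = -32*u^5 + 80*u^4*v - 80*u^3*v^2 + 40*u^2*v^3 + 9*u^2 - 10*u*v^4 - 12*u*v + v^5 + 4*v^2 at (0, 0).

The Hessian of f at 0 is [[18, -12], [-12, 8]] with rank 1, so corank 1. A Groebner basis of the Jacobian ideal J(f) in C{u,v} is {v^4, u - 2*v/3}; counting standard monomials gives mu = 4. Corank 1: A-series; mu = 4 gives A_4.

Type A4, Milnor number mu = 4.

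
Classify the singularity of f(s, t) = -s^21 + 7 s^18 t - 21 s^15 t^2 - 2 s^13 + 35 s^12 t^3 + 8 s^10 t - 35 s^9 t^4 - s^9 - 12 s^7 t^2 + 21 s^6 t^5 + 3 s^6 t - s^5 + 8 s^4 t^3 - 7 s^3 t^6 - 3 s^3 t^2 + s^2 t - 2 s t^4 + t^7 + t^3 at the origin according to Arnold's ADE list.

D_4

The Hessian of f at 0 is [[0, 0], [0, 0]] with rank 0, so corank 2. A Groebner basis of the Jacobian ideal J(f) in C{s,t} is {t^3, s^2 + 3*t^2, s*t}; counting standard monomials gives mu = 4. Corank 2; j^3 = t*(s^2 + t^2) splits into three distinct lines over C (the quadratic factor has nonzero discriminant), so D_4.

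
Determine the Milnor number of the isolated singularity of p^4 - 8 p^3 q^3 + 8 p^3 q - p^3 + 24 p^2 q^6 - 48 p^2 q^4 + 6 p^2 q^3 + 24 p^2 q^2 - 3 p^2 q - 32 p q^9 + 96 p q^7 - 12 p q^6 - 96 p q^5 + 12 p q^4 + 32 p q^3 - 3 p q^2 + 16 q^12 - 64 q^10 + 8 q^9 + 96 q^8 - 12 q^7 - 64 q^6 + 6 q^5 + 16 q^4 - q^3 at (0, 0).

The Hessian of f at 0 has rank 0. Corank 2; j^3 = -(p + q)^3 is a perfect cube, so E-series; the 4-jet and mu = 6 give E_6.

6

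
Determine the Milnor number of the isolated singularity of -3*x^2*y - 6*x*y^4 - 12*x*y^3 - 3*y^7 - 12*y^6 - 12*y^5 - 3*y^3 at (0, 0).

The Hessian of f at 0 has rank 0. Corank 2; j^3 = -3*y*(x^2 + y^2) splits into three distinct lines over C (the quadratic factor has nonzero discriminant), so D_4.

4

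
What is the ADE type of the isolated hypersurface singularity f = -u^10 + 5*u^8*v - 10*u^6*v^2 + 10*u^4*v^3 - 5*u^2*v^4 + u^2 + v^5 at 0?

A_{4}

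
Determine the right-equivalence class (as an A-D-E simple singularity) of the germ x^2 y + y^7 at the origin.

The Hessian of f at 0 has rank 0. Corank 2; j^3 = x^2*y has shape L^2 M (L != M), so D-series; mu = 8 gives D_8.

D_8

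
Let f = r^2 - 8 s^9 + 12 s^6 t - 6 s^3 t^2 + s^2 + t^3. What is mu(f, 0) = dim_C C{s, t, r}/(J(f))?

The Hessian of f at 0 is [[2, 0, 0], [0, 0, 0], [0, 0, 2]] with rank 2, so corank 1. A Groebner basis of the Jacobian ideal J(f) in C{s,t,r} is {t^2, s, r}; counting standard monomials gives mu = 2. Corank 1: A-series; mu = 2 gives A_2.

2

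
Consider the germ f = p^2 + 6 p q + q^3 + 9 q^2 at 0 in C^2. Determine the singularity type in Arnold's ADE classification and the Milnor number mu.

Type A2, Milnor number mu = 2.

The Hessian of f at 0 is [[2, 6], [6, 18]] with rank 1, so corank 1. A Groebner basis of the Jacobian ideal J(f) in C{p,q} is {q^2, p + 3*q}; counting standard monomials gives mu = 2. Corank 1: A-series; mu = 2 gives A_2.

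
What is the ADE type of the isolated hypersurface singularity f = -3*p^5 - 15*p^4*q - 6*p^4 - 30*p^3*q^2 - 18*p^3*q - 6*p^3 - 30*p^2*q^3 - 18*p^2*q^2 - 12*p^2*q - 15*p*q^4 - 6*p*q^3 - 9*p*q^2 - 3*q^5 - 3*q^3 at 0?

The Hessian of f at 0 is [[0, 0], [0, 0]] with rank 0, so corank 2. A Groebner basis of the Jacobian ideal J(f) in C{p,q} is {q^3, p^2 - 3*q^2/2, p*q + 3*q^2/2}; counting standard monomials gives mu = 4. Corank 2; j^3 = -3*(p + q)*(2*p^2 + 2*p*q + q^2) splits into three distinct lines over C (the quadratic factor has nonzero discriminant), so D_4.

D4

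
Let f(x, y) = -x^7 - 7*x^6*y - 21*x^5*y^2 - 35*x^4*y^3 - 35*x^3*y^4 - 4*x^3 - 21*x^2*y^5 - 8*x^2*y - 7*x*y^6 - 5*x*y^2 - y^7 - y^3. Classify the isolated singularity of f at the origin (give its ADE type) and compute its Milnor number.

The Hessian of f at 0 is [[0, 0], [0, 0]] with rank 0, so corank 2. A Groebner basis of the Jacobian ideal J(f) in C{x,y} is {-128*x*y/7 + y^6 - 64*y^2/7, x*y^2 + y^3/2, x^2 + 3*x*y/2 + y^2/2}; counting standard monomials gives mu = 8. Corank 2; j^3 = -(x + y)*(2*x + y)^2 has shape L^2 M (L != M), so D-series; mu = 8 gives D_8.

Type D8, Milnor number mu = 8.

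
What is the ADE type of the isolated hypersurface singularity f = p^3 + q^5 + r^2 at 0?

The Hessian of f at 0 has rank 1. Corank 2; j^3 = p^3 is a perfect cube, so E-series; the 5-jet and mu = 8 give E_8.

E8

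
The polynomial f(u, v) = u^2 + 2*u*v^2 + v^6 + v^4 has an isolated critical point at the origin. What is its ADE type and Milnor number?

Type A_{5}, Milnor number mu = 5.

The Hessian of f at 0 is [[2, 0], [0, 0]] with rank 1, so corank 1. A Groebner basis of the Jacobian ideal J(f) in C{u,v} is {u^3, u^2*v, u + v^2}; counting standard monomials gives mu = 5. Corank 1: A-series; mu = 5 gives A_5.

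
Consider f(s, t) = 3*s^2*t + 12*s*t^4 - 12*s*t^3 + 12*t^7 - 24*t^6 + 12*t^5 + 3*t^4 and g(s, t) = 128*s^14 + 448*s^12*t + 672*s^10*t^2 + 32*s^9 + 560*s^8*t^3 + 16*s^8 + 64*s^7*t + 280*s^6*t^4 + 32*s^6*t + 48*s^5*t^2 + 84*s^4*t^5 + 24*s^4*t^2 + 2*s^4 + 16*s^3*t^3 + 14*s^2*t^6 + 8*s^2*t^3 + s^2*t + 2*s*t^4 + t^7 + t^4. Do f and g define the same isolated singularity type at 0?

The Hessian of f at 0 has rank 0. Corank 2; j^3 = 3*s^2*t has shape L^2 M (L != M), so D-series; mu = 5 gives D_5. The Hessian of g at 0 has rank 0. Corank 2; j^3 = s^2*t has shape L^2 M (L != M), so D-series; mu = 5 gives D_5. Both have type D_5, hence right-equivalent.

Yes.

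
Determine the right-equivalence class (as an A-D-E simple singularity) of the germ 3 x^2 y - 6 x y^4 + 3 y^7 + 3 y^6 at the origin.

D7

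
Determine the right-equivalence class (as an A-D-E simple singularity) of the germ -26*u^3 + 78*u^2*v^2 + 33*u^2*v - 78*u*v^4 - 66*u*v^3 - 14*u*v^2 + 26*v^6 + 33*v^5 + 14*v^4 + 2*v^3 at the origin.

D_{4}

The Hessian of f at 0 is [[0, 0], [0, 0]] with rank 0, so corank 2. A Groebner basis of the Jacobian ideal J(f) in C{u,v} is {v^3, u^2 - 2*v^2/3, u*v - v^2}; counting standard monomials gives mu = 4. Corank 2; j^3 = -(2*u - v)*(13*u^2 - 10*u*v + 2*v^2) splits into three distinct lines over C (the quadratic factor has nonzero discriminant), so D_4.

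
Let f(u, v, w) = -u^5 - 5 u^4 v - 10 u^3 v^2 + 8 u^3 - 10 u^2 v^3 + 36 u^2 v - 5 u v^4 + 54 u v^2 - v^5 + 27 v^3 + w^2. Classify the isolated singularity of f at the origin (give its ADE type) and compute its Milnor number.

Type E8, Milnor number mu = 8.

The Hessian of f at 0 has rank 1. Corank 2; j^3 = (2*u + 3*v)^3 is a perfect cube, so E-series; the 5-jet and mu = 8 give E_8.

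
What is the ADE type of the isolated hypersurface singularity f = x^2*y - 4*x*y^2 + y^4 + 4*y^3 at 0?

The Hessian of f at 0 has rank 0. Corank 2; j^3 = y*(x - 2*y)^2 has shape L^2 M (L != M), so D-series; mu = 5 gives D_5.

D_5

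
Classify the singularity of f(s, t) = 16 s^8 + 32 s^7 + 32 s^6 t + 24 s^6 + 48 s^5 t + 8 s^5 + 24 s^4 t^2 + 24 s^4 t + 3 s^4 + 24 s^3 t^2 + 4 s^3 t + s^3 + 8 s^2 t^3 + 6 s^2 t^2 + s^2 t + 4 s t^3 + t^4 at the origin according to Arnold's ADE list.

The Hessian of f at 0 has rank 0. Corank 2; j^3 = s^2*(s + t) has shape L^2 M (L != M), so D-series; mu = 5 gives D_5.

D5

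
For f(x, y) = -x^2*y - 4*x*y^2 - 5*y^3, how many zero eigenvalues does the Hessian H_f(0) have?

Hessian at 0 has rank 0.

2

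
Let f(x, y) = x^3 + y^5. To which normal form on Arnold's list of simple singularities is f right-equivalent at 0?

E8

The Hessian of f at 0 has rank 0. Corank 2; j^3 = x^3 is a perfect cube, so E-series; the 5-jet and mu = 8 give E_8.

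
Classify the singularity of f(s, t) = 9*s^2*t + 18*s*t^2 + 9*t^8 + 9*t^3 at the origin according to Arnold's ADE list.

The Hessian of f at 0 is [[0, 0], [0, 0]] with rank 0, so corank 2. A Groebner basis of the Jacobian ideal J(f) in C{s,t} is {s^2/8 + t^7 - t^2/8, s^3 + t^3, s*t + t^2}; counting standard monomials gives mu = 9. Corank 2; j^3 = 9*t*(s + t)^2 has shape L^2 M (L != M), so D-series; mu = 9 gives D_9.

D_{9}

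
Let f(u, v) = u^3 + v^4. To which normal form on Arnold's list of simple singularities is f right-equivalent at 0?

E6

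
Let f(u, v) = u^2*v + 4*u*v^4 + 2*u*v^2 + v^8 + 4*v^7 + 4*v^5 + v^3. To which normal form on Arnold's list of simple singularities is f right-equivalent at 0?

D_{9}

The Hessian of f at 0 has rank 0. Corank 2; j^3 = v*(u + v)^2 has shape L^2 M (L != M), so D-series; mu = 9 gives D_9.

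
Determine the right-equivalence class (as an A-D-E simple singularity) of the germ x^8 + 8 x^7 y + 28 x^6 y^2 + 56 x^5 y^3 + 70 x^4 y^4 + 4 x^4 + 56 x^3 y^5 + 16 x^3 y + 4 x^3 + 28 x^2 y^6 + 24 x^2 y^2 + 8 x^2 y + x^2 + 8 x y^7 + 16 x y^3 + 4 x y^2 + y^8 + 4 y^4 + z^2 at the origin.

The Hessian of f at 0 has rank 2. Corank 1: A-series; mu = 7 gives A_7.

A7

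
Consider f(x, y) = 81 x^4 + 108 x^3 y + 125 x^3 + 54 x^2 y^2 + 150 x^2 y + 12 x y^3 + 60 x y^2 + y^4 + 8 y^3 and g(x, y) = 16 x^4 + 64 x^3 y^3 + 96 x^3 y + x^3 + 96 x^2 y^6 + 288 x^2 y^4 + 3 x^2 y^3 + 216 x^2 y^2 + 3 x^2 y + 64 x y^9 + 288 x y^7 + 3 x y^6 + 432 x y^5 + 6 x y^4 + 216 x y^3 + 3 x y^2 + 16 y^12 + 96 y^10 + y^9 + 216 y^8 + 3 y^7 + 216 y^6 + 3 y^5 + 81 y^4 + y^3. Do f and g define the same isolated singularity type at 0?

Yes.

The Hessian of f at 0 is [[0, 0], [0, 0]] with rank 0, so corank 2. A Groebner basis of the Jacobian ideal J(f) in C{x,y} is {y^4, x*y^2 + 17*y^3/45, x^2 + 4*x*y/5 + 4*y^2/25}; counting standard monomials gives mu = 6. Corank 2; j^3 = (5*x + 2*y)^3 is a perfect cube, so E-series; the 4-jet and mu = 6 give E_6. The Hessian of g at 0 is [[0, 0], [0, 0]] with rank 0, so corank 2. A Groebner basis of the Jacobian ideal J(g) in C{x,y} is {y^4, x*y^2 + 7*y^3/6, x^2 + 2*x*y + y^2}; counting standard monomials gives mu = 6. Corank 2; j^3 = (x + y)^3 is a perfect cube, so E-series; the 4-jet and mu = 6 give E_6. Both have type E_6, hence right-equivalent.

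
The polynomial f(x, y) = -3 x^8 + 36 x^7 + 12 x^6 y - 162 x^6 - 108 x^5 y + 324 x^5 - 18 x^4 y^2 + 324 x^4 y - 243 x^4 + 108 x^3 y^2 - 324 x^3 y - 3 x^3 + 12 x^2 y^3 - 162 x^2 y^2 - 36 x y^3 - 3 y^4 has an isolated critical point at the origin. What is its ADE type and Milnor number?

Type E6, Milnor number mu = 6.

The Hessian of f at 0 is [[0, 0], [0, 0]] with rank 0, so corank 2. A Groebner basis of the Jacobian ideal J(f) in C{x,y} is {y^4, x*y^2 + y^3/9, x^2}; counting standard monomials gives mu = 6. Corank 2; j^3 = -3*x^3 is a perfect cube, so E-series; the 4-jet and mu = 6 give E_6.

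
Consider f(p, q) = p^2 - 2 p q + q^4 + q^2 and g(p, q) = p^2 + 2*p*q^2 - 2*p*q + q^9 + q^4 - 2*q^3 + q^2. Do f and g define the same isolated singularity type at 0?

No.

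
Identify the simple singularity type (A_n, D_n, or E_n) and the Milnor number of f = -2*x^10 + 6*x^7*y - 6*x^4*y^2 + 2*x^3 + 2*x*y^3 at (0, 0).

Type E7, Milnor number mu = 7.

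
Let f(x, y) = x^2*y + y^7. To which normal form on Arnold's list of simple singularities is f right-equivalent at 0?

D_8

The Hessian of f at 0 is [[0, 0], [0, 0]] with rank 0, so corank 2. A Groebner basis of the Jacobian ideal J(f) in C{x,y} is {x^2/7 + y^6, x^3, x*y}; counting standard monomials gives mu = 8. Corank 2; j^3 = x^2*y has shape L^2 M (L != M), so D-series; mu = 8 gives D_8.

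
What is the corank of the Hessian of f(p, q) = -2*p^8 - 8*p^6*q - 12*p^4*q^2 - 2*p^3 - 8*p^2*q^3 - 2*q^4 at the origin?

The Hessian at 0 is [[0, 0], [0, 0]] of rank 0; hence corank 2.

2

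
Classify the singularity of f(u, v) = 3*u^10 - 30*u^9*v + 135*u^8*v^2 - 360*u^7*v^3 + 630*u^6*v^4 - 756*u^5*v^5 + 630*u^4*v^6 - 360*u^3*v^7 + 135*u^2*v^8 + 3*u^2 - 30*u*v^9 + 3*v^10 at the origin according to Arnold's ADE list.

A_{9}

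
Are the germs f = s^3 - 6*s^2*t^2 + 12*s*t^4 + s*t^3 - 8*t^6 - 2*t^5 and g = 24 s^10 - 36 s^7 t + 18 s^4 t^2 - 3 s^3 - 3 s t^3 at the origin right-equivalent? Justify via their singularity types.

Yes.

The Hessian of f at 0 has rank 0. Corank 2; j^3 = s^3 is a perfect cube, so E-series; the 4-jet and mu = 7 give E_7. The Hessian of g at 0 has rank 0. Corank 2; j^3 = -3*s^3 is a perfect cube, so E-series; the 4-jet and mu = 7 give E_7. Both have type E_7, hence right-equivalent.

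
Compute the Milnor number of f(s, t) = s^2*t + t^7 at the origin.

8

The Hessian of f at 0 has rank 0. Corank 2; j^3 = s^2*t has shape L^2 M (L != M), so D-series; mu = 8 gives D_8.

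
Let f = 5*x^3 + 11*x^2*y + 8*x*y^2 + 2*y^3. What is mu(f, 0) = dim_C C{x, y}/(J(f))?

The Hessian of f at 0 has rank 0. Corank 2; j^3 = (x + y)*(5*x^2 + 6*x*y + 2*y^2) splits into three distinct lines over C (the quadratic factor has nonzero discriminant), so D_4.

4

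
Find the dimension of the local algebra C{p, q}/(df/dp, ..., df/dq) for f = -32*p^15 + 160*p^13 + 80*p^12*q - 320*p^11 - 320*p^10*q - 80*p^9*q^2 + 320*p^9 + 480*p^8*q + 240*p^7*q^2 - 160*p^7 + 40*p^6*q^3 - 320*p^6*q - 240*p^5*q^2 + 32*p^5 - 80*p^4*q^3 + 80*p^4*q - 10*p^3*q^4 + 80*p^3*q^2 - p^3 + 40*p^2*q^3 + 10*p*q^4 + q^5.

8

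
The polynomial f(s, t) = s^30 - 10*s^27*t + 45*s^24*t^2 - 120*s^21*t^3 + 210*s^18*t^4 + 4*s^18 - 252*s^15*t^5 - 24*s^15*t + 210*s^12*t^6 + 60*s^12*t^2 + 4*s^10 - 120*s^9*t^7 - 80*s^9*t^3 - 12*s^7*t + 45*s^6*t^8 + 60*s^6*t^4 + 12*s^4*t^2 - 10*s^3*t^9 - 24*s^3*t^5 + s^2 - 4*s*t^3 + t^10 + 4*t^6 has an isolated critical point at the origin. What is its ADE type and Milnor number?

The Hessian of f at 0 has rank 1. Corank 1: A-series; mu = 9 gives A_9.

Type A_9, Milnor number mu = 9.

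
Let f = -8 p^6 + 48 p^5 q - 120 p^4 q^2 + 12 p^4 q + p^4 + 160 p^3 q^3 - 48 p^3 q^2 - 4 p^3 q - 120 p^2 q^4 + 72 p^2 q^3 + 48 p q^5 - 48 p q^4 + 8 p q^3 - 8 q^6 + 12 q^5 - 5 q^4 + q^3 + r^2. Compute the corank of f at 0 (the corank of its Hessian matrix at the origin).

2

Hessian at 0 has rank 1.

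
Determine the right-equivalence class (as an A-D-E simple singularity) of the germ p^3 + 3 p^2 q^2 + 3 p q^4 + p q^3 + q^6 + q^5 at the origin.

E_{7}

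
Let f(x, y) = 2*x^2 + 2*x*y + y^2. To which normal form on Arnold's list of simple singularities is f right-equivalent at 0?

The Hessian of f at 0 is [[4, 2], [2, 2]] with rank 2, so corank 0. A Groebner basis of the Jacobian ideal J(f) in C{x,y} is {x, y}; counting standard monomials gives mu = 1. Corank 0: nondegenerate Morse point, so A_1.

A_{1}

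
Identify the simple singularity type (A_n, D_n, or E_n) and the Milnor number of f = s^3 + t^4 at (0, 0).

Type E_{6}, Milnor number mu = 6.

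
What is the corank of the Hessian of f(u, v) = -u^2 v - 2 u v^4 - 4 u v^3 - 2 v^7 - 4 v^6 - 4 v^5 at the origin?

2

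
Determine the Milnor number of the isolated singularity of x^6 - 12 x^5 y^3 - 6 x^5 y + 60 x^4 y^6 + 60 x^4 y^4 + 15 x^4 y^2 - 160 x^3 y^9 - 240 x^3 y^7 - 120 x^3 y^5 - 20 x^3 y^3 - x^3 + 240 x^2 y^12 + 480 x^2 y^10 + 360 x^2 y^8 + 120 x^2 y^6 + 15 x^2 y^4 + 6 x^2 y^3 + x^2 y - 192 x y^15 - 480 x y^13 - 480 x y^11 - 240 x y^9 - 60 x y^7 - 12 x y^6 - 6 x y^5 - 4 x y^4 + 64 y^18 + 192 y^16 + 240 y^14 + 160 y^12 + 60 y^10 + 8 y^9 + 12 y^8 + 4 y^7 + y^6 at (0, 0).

The Hessian of f at 0 has rank 0. Corank 2; j^3 = -x^2*(x - y) has shape L^2 M (L != M), so D-series; mu = 7 gives D_7.

7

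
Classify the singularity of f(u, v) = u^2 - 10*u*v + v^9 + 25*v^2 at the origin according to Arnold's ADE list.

The Hessian of f at 0 has rank 1. Corank 1: A-series; mu = 8 gives A_8.

A_8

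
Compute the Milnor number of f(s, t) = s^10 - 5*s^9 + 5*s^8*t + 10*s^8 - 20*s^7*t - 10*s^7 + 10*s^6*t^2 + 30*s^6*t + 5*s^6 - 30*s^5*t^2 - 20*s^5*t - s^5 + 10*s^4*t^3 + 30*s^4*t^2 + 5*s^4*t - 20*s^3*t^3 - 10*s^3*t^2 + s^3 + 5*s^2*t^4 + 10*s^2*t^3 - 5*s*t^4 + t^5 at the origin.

8

The Hessian of f at 0 has rank 0. Corank 2; j^3 = s^3 is a perfect cube, so E-series; the 5-jet and mu = 8 give E_8.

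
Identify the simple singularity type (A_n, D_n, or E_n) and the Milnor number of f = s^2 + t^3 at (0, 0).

The Hessian of f at 0 has rank 1. Corank 1: A-series; mu = 2 gives A_2.

Type A_{2}, Milnor number mu = 2.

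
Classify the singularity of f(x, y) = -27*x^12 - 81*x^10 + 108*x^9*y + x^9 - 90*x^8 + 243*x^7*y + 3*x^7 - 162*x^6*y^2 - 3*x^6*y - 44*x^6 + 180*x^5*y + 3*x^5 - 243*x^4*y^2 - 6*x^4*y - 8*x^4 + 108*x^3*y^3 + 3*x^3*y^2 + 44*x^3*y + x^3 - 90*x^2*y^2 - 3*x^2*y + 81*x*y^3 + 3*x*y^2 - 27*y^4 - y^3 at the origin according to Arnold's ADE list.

E7

The Hessian of f at 0 is [[0, 0], [0, 0]] with rank 0, so corank 2. A Groebner basis of the Jacobian ideal J(f) in C{x,y} is {3*x^2/4 - 3*x*y/2 + y^4 + y^3/4 + 3*y^2/4, x^3 - 15*x^2/4 + 15*x*y/2 - 9*y^3/4 - 15*y^2/4, x^2*y - 9*x^2/4 + 9*x*y/2 - 7*y^3/4 - 9*y^2/4, -x^2 + x*y^2 + 2*x*y - 4*y^3/3 - y^2}; counting standard monomials gives mu = 7. Corank 2; j^3 = (x - y)^3 is a perfect cube, so E-series; the 4-jet and mu = 7 give E_7.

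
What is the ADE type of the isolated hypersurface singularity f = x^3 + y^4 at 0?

E6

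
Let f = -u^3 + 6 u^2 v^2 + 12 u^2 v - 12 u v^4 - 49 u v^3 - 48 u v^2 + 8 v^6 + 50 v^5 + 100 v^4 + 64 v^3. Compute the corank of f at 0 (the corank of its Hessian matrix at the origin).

2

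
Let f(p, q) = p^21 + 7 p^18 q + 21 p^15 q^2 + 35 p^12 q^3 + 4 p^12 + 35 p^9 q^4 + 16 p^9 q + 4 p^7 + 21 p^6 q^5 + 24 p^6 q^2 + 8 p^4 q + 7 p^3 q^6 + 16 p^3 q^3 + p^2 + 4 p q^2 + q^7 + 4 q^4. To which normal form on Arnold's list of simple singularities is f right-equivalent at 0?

A_6

The Hessian of f at 0 is [[2, 0], [0, 0]] with rank 1, so corank 1. A Groebner basis of the Jacobian ideal J(f) in C{p,q} is {p^3, p/2 + q^2}; counting standard monomials gives mu = 6. Corank 1: A-series; mu = 6 gives A_6.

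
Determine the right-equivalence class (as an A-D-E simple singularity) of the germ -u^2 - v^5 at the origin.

The Hessian of f at 0 is [[-2, 0], [0, 0]] with rank 1, so corank 1. A Groebner basis of the Jacobian ideal J(f) in C{u,v} is {v^4, u}; counting standard monomials gives mu = 4. Corank 1: A-series; mu = 4 gives A_4.

A_{4}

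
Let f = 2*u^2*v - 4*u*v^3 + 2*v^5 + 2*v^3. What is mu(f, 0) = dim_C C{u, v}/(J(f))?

The Hessian of f at 0 has rank 0. Corank 2; j^3 = 2*v*(u^2 + v^2) splits into three distinct lines over C (the quadratic factor has nonzero discriminant), so D_4.

4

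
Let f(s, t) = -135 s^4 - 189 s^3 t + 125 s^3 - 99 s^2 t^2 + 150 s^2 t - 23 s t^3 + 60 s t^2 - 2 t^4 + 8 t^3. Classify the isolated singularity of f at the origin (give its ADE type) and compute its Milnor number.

The Hessian of f at 0 is [[0, 0], [0, 0]] with rank 0, so corank 2. A Groebner basis of the Jacobian ideal J(f) in C{s,t} is {390625*s^2/3 + 312500*s*t/3 + t^4 + 125*t^3/9 + 62500*t^2/3, s^3 - 550*s^2/3 - 440*s*t/3 + 2*t^3/45 - 88*t^2/3, s^2*t + 2875*s^2/9 + 2300*s*t/9 - 17*t^3/135 + 460*t^2/9, -1250*s^2/3 + s*t^2 - 1000*s*t/3 + 16*t^3/45 - 200*t^2/3}; counting standard monomials gives mu = 7. Corank 2; j^3 = (5*s + 2*t)^3 is a perfect cube, so E-series; the 4-jet and mu = 7 give E_7.

Type E_{7}, Milnor number mu = 7.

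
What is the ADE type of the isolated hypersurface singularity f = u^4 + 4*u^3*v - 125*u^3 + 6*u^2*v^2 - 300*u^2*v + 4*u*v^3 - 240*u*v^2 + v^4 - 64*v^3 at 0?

E_{6}

The Hessian of f at 0 is [[0, 0], [0, 0]] with rank 0, so corank 2. A Groebner basis of the Jacobian ideal J(f) in C{u,v} is {v^4, u*v^2 + 13*v^3/15, u^2 + 8*u*v/5 + 16*v^2/25}; counting standard monomials gives mu = 6. Corank 2; j^3 = -(5*u + 4*v)^3 is a perfect cube, so E-series; the 4-jet and mu = 6 give E_6.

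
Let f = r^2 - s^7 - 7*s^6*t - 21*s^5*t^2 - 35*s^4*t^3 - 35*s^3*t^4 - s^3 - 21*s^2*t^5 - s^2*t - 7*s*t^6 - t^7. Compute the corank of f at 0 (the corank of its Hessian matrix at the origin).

2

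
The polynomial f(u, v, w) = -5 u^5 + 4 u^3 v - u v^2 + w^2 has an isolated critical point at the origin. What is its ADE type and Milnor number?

Type D_{6}, Milnor number mu = 6.

The Hessian of f at 0 has rank 1. Corank 2; j^3 = -u*v^2 has shape L^2 M (L != M), so D-series; mu = 6 gives D_6.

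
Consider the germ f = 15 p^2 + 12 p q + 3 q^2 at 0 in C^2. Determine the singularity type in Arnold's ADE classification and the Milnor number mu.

Type A1, Milnor number mu = 1.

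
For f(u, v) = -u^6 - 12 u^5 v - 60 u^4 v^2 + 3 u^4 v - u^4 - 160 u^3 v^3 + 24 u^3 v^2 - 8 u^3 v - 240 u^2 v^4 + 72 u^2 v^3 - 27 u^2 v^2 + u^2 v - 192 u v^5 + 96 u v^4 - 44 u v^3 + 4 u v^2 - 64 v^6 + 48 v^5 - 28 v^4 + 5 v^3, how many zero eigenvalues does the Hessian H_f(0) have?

2

The Hessian at 0 is [[0, 0], [0, 0]] of rank 0; hence corank 2.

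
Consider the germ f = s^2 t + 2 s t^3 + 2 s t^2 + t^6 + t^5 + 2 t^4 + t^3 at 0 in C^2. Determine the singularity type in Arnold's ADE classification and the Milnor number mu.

Type D7, Milnor number mu = 7.

The Hessian of f at 0 has rank 0. Corank 2; j^3 = t*(s + t)^2 has shape L^2 M (L != M), so D-series; mu = 7 gives D_7.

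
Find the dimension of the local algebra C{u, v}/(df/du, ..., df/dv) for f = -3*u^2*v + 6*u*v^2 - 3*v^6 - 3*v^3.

The Hessian of f at 0 has rank 0. Corank 2; j^3 = -3*v*(u - v)^2 has shape L^2 M (L != M), so D-series; mu = 7 gives D_7.

7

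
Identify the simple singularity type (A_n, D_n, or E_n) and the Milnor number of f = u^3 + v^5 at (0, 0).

Type E_8, Milnor number mu = 8.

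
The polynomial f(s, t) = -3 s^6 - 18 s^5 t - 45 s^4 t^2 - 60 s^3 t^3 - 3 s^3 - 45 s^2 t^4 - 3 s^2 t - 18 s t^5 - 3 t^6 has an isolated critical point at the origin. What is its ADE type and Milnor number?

Type D7, Milnor number mu = 7.

The Hessian of f at 0 has rank 0. Corank 2; j^3 = -3*s^2*(s + t) has shape L^2 M (L != M), so D-series; mu = 7 gives D_7.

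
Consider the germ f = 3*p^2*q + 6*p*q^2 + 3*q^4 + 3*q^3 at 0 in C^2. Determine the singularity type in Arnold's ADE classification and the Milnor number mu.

Type D_5, Milnor number mu = 5.

The Hessian of f at 0 is [[0, 0], [0, 0]] with rank 0, so corank 2. A Groebner basis of the Jacobian ideal J(f) in C{p,q} is {p^3 - p^2/4 + q^2/4, p^2/4 + q^3 - q^2/4, p*q + q^2}; counting standard monomials gives mu = 5. Corank 2; j^3 = 3*q*(p + q)^2 has shape L^2 M (L != M), so D-series; mu = 5 gives D_5.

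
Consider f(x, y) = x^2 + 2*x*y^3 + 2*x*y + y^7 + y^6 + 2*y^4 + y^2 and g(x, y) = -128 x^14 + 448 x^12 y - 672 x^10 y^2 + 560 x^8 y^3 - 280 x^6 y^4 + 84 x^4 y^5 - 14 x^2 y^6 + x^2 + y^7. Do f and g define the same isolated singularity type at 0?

Yes.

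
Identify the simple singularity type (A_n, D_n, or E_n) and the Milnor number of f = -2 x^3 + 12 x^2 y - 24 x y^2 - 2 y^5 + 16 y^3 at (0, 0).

Type E8, Milnor number mu = 8.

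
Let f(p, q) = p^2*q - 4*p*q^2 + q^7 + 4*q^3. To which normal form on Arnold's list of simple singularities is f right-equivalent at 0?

The Hessian of f at 0 has rank 0. Corank 2; j^3 = q*(p - 2*q)^2 has shape L^2 M (L != M), so D-series; mu = 8 gives D_8.

D8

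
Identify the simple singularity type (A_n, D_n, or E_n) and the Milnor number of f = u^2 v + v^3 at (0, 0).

Type D_{4}, Milnor number mu = 4.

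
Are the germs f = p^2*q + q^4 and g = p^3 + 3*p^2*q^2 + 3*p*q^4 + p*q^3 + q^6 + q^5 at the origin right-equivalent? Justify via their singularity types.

No.

The Hessian of f at 0 has rank 0. Corank 2; j^3 = p^2*q has shape L^2 M (L != M), so D-series; mu = 5 gives D_5. The Hessian of g at 0 has rank 0. Corank 2; j^3 = p^3 is a perfect cube, so E-series; the 4-jet and mu = 7 give E_7. f is D_5 but g is E_7, hence not right-equivalent.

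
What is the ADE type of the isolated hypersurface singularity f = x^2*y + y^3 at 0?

The Hessian of f at 0 has rank 0. Corank 2; j^3 = y*(x^2 + y^2) splits into three distinct lines over C (the quadratic factor has nonzero discriminant), so D_4.

D_{4}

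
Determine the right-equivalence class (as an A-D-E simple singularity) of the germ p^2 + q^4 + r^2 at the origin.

The Hessian of f at 0 is [[2, 0, 0], [0, 0, 0], [0, 0, 2]] with rank 2, so corank 1. A Groebner basis of the Jacobian ideal J(f) in C{p,q,r} is {q^3, p, r}; counting standard monomials gives mu = 3. Corank 1: A-series; mu = 3 gives A_3.

A3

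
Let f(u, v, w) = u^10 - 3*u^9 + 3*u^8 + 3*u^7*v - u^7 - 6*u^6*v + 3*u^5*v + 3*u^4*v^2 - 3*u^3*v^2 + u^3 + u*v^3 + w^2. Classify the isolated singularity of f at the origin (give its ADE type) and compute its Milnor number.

The Hessian of f at 0 is [[0, 0, 0], [0, 0, 0], [0, 0, 2]] with rank 1, so corank 2. A Groebner basis of the Jacobian ideal J(f) in C{u,v,w} is {u^3, u*v^2, 3*u^2 + v^3, w}; counting standard monomials gives mu = 7. Corank 2; j^3 = u^3 is a perfect cube, so E-series; the 4-jet and mu = 7 give E_7.

Type E7, Milnor number mu = 7.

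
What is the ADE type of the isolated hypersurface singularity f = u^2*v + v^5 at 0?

D_6

The Hessian of f at 0 is [[0, 0], [0, 0]] with rank 0, so corank 2. A Groebner basis of the Jacobian ideal J(f) in C{u,v} is {u^2/5 + v^4, u^3, u*v}; counting standard monomials gives mu = 6. Corank 2; j^3 = u^2*v has shape L^2 M (L != M), so D-series; mu = 6 gives D_6.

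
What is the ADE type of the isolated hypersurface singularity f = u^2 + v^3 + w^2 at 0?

A_{2}

The Hessian of f at 0 has rank 2. Corank 1: A-series; mu = 2 gives A_2.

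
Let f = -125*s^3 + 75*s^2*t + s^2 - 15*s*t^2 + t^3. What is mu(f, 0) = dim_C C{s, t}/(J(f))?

2

The Hessian of f at 0 is [[2, 0], [0, 0]] with rank 1, so corank 1. A Groebner basis of the Jacobian ideal J(f) in C{s,t} is {t^2, s}; counting standard monomials gives mu = 2. Corank 1: A-series; mu = 2 gives A_2.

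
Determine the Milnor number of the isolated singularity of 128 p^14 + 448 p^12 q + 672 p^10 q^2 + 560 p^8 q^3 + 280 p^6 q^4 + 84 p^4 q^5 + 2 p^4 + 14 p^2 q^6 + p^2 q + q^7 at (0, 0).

The Hessian of f at 0 is [[0, 0], [0, 0]] with rank 0, so corank 2. A Groebner basis of the Jacobian ideal J(f) in C{p,q} is {p^2/7 + q^6, p^3, p*q}; counting standard monomials gives mu = 8. Corank 2; j^3 = p^2*q has shape L^2 M (L != M), so D-series; mu = 8 gives D_8.

8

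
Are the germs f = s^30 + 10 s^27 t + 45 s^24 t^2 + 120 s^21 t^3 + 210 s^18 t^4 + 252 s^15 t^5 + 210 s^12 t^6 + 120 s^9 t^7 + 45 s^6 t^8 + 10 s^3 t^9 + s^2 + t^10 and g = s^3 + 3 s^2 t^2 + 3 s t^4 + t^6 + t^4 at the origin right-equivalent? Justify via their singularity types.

No.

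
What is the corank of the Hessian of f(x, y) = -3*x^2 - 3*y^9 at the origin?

1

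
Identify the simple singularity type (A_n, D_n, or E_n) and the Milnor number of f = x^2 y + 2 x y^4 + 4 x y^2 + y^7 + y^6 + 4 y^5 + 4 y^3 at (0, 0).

Type D7, Milnor number mu = 7.

The Hessian of f at 0 has rank 0. Corank 2; j^3 = y*(x + 2*y)^2 has shape L^2 M (L != M), so D-series; mu = 7 gives D_7.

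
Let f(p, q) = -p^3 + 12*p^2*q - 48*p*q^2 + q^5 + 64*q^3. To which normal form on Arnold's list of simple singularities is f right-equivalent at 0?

The Hessian of f at 0 has rank 0. Corank 2; j^3 = -(p - 4*q)^3 is a perfect cube, so E-series; the 5-jet and mu = 8 give E_8.

E_8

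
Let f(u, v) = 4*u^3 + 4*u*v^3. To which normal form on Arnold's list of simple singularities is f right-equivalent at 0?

E7

The Hessian of f at 0 has rank 0. Corank 2; j^3 = 4*u^3 is a perfect cube, so E-series; the 4-jet and mu = 7 give E_7.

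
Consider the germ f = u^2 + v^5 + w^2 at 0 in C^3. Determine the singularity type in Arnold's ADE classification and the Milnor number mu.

The Hessian of f at 0 is [[2, 0, 0], [0, 0, 0], [0, 0, 2]] with rank 2, so corank 1. A Groebner basis of the Jacobian ideal J(f) in C{u,v,w} is {v^4, u, w}; counting standard monomials gives mu = 4. Corank 1: A-series; mu = 4 gives A_4.

Type A_4, Milnor number mu = 4.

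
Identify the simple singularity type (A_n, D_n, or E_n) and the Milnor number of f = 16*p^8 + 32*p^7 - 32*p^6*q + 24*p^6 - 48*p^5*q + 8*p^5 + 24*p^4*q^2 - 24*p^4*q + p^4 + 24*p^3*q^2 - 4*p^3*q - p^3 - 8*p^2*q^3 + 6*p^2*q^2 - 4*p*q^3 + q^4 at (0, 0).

Type E_6, Milnor number mu = 6.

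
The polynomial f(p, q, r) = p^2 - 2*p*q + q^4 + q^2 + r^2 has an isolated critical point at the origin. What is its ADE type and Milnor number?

Type A_3, Milnor number mu = 3.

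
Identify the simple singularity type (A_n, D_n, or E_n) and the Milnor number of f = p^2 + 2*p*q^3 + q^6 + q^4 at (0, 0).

Type A_3, Milnor number mu = 3.

The Hessian of f at 0 has rank 1. Corank 1: A-series; mu = 3 gives A_3.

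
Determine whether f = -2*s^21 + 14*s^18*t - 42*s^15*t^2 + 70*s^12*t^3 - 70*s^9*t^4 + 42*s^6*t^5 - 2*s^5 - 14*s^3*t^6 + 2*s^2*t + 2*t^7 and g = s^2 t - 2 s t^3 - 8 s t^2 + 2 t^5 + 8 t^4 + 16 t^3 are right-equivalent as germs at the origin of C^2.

The Hessian of f at 0 is [[0, 0], [0, 0]] with rank 0, so corank 2. A Groebner basis of the Jacobian ideal J(f) in C{s,t} is {s^2/7 + t^6, s^3, s*t}; counting standard monomials gives mu = 8. Corank 2; j^3 = 2*s^2*t has shape L^2 M (L != M), so D-series; mu = 8 gives D_8. The Hessian of g at 0 is [[0, 0], [0, 0]] with rank 0, so corank 2. A Groebner basis of the Jacobian ideal J(g) in C{s,t} is {s^3 + 12*s^2 - 160*s*t + 448*t^2, s^2*t + 2*s^2 - 32*s*t + 96*t^2, s^2/4 + s*t^2 - 6*s*t + 20*t^2, -s*t + t^3 + 4*t^2}; counting standard monomials gives mu = 6. Corank 2; j^3 = t*(s - 4*t)^2 has shape L^2 M (L != M), so D-series; mu = 6 gives D_6. f is D_8 but g is D_6, hence not right-equivalent.

No.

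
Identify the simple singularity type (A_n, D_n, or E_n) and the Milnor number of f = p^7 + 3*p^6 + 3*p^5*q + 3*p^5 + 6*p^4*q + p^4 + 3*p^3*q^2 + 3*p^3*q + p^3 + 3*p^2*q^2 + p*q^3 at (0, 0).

Type E_{7}, Milnor number mu = 7.

The Hessian of f at 0 has rank 0. Corank 2; j^3 = p^3 is a perfect cube, so E-series; the 4-jet and mu = 7 give E_7.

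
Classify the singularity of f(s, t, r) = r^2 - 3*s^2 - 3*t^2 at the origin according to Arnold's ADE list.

A1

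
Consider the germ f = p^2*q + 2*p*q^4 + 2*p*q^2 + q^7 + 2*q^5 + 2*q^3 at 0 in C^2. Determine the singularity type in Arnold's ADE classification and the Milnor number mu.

Type D_{4}, Milnor number mu = 4.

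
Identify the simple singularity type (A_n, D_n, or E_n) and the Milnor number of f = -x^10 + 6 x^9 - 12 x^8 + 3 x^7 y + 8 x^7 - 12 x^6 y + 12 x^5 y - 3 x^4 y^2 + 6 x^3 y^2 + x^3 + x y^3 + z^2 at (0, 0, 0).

The Hessian of f at 0 is [[0, 0, 0], [0, 0, 0], [0, 0, 2]] with rank 1, so corank 2. A Groebner basis of the Jacobian ideal J(f) in C{x,y,z} is {x^3, x*y^2, 3*x^2 + y^3, z}; counting standard monomials gives mu = 7. Corank 2; j^3 = x^3 is a perfect cube, so E-series; the 4-jet and mu = 7 give E_7.

Type E7, Milnor number mu = 7.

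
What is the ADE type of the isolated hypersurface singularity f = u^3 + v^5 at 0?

E_{8}

The Hessian of f at 0 has rank 0. Corank 2; j^3 = u^3 is a perfect cube, so E-series; the 5-jet and mu = 8 give E_8.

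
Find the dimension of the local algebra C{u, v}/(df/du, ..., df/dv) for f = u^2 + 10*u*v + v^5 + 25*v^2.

4

The Hessian of f at 0 has rank 1. Corank 1: A-series; mu = 4 gives A_4.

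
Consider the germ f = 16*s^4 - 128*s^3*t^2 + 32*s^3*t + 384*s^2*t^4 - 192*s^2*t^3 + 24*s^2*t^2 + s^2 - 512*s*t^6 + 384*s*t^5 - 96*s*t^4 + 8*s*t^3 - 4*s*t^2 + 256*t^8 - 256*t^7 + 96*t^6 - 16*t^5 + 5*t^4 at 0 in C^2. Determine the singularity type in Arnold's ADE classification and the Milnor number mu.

The Hessian of f at 0 is [[2, 0], [0, 0]] with rank 1, so corank 1. A Groebner basis of the Jacobian ideal J(f) in C{s,t} is {s^2, s*t, -s/2 + t^2}; counting standard monomials gives mu = 3. Corank 1: A-series; mu = 3 gives A_3.

Type A_3, Milnor number mu = 3.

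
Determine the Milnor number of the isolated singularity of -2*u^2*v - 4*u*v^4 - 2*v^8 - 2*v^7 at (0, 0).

The Hessian of f at 0 has rank 0. Corank 2; j^3 = -2*u^2*v has shape L^2 M (L != M), so D-series; mu = 9 gives D_9.

9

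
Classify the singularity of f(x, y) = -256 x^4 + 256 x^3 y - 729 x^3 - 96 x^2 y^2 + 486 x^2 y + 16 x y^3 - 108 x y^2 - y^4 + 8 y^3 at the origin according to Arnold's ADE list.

E_6

The Hessian of f at 0 has rank 0. Corank 2; j^3 = -(9*x - 2*y)^3 is a perfect cube, so E-series; the 4-jet and mu = 6 give E_6.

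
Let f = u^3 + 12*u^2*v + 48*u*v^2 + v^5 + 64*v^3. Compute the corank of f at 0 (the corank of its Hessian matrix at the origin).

2

The Hessian at 0 is [[0, 0], [0, 0]] of rank 0; hence corank 2.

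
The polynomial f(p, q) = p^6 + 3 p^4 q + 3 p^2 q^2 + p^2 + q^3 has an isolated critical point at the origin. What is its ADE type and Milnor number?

The Hessian of f at 0 is [[2, 0], [0, 0]] with rank 1, so corank 1. A Groebner basis of the Jacobian ideal J(f) in C{p,q} is {q^2, p}; counting standard monomials gives mu = 2. Corank 1: A-series; mu = 2 gives A_2.

Type A_{2}, Milnor number mu = 2.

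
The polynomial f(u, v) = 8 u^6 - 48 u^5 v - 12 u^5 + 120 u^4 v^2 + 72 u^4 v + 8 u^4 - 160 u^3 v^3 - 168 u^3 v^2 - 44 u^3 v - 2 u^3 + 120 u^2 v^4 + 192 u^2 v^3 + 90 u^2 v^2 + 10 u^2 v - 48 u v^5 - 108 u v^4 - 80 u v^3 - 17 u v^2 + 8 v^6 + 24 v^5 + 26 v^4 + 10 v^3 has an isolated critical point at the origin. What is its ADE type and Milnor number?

The Hessian of f at 0 has rank 0. Corank 2; j^3 = -(u - 2*v)*(2*u^2 - 6*u*v + 5*v^2) splits into three distinct lines over C (the quadratic factor has nonzero discriminant), so D_4.

Type D_{4}, Milnor number mu = 4.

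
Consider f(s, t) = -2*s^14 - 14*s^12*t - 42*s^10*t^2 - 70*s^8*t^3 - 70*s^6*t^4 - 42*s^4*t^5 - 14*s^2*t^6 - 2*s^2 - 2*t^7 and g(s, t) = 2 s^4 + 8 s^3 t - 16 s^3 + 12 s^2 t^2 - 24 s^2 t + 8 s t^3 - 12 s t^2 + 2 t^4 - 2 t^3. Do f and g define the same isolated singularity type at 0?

The Hessian of f at 0 has rank 1. Corank 1: A-series; mu = 6 gives A_6. The Hessian of g at 0 has rank 0. Corank 2; j^3 = -2*(2*s + t)^3 is a perfect cube, so E-series; the 4-jet and mu = 6 give E_6. f is A_6 but g is E_6, hence not right-equivalent.

No.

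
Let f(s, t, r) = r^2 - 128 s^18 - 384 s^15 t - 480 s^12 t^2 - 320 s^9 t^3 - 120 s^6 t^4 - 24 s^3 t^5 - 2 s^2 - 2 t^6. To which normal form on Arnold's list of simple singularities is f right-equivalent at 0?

A5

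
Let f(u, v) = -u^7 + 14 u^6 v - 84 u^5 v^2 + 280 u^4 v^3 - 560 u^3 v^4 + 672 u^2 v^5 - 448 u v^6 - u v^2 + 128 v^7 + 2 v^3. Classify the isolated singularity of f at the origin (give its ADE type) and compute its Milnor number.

Type D8, Milnor number mu = 8.

The Hessian of f at 0 has rank 0. Corank 2; j^3 = -v^2*(u - 2*v) has shape L^2 M (L != M), so D-series; mu = 8 gives D_8.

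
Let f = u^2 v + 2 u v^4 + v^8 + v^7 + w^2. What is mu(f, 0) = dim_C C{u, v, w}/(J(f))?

9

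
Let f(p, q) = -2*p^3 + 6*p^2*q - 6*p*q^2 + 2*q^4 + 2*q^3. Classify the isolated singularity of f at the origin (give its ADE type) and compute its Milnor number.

Type E_6, Milnor number mu = 6.

The Hessian of f at 0 is [[0, 0], [0, 0]] with rank 0, so corank 2. A Groebner basis of the Jacobian ideal J(f) in C{p,q} is {q^3, p^2 - 2*p*q + q^2}; counting standard monomials gives mu = 6. Corank 2; j^3 = -2*(p - q)^3 is a perfect cube, so E-series; the 4-jet and mu = 6 give E_6.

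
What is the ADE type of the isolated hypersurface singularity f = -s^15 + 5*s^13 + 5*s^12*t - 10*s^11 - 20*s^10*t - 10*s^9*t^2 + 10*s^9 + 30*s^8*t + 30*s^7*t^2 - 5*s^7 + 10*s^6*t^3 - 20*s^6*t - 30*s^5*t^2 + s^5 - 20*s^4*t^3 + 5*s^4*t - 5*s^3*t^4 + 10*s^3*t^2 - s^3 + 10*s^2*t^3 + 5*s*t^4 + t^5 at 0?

E8

The Hessian of f at 0 has rank 0. Corank 2; j^3 = -s^3 is a perfect cube, so E-series; the 5-jet and mu = 8 give E_8.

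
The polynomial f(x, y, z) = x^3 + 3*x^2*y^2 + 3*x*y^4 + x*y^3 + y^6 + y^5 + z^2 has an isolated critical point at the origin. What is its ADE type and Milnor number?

Type E_7, Milnor number mu = 7.

The Hessian of f at 0 has rank 1. Corank 2; j^3 = x^3 is a perfect cube, so E-series; the 4-jet and mu = 7 give E_7.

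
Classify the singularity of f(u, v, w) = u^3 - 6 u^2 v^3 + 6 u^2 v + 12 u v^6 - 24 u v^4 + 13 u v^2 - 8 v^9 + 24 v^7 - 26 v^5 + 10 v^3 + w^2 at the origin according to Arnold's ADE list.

The Hessian of f at 0 has rank 1. Corank 2; j^3 = (u + 2*v)*(u^2 + 4*u*v + 5*v^2) splits into three distinct lines over C (the quadratic factor has nonzero discriminant), so D_4.

D_{4}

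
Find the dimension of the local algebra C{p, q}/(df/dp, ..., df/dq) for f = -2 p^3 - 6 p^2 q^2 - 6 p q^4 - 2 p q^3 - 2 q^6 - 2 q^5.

7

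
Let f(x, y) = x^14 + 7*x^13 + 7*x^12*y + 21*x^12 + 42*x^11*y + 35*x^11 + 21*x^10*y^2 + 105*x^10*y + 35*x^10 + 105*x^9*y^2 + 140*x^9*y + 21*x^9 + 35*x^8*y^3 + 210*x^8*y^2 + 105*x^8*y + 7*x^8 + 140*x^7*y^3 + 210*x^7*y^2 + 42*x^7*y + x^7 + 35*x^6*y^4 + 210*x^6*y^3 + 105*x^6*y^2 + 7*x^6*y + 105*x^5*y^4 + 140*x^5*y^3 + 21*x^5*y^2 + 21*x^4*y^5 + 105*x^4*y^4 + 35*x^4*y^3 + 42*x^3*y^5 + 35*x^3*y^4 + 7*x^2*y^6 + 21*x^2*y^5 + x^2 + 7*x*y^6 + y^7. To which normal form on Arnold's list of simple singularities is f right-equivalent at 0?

A_{6}

The Hessian of f at 0 has rank 1. Corank 1: A-series; mu = 6 gives A_6.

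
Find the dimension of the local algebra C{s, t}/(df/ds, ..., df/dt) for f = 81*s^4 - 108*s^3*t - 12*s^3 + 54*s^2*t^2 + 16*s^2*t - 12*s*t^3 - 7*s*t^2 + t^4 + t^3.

5

The Hessian of f at 0 has rank 0. Corank 2; j^3 = -(2*s - t)^2*(3*s - t) has shape L^2 M (L != M), so D-series; mu = 5 gives D_5.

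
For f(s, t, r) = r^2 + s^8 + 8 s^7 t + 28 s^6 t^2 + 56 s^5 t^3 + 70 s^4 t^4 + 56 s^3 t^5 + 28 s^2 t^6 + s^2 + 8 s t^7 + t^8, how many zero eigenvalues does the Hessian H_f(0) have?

1

Hessian at 0 has rank 2.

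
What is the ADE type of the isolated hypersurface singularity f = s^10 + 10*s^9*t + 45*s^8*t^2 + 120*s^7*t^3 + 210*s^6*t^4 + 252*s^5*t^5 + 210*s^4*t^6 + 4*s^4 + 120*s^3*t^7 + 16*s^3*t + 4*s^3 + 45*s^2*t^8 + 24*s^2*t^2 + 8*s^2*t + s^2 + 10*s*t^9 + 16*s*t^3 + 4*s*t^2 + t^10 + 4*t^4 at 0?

A_{9}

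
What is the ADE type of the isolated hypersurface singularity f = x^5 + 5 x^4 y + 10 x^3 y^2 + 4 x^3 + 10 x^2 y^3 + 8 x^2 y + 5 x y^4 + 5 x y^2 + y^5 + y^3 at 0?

The Hessian of f at 0 has rank 0. Corank 2; j^3 = (x + y)*(2*x + y)^2 has shape L^2 M (L != M), so D-series; mu = 6 gives D_6.

D_6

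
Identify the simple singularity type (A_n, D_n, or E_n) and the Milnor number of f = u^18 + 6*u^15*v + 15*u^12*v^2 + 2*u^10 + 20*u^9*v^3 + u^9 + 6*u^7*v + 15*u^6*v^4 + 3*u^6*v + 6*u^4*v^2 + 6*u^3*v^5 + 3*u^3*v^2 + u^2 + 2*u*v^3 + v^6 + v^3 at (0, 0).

Type A2, Milnor number mu = 2.

The Hessian of f at 0 has rank 1. Corank 1: A-series; mu = 2 gives A_2.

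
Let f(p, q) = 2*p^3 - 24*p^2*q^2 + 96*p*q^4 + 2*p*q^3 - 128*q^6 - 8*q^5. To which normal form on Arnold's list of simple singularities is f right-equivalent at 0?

E_{7}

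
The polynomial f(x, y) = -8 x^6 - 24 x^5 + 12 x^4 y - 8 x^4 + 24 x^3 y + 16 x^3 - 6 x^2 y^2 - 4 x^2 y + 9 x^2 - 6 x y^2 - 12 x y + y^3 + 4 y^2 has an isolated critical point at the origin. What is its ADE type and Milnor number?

Type A_2, Milnor number mu = 2.

The Hessian of f at 0 has rank 1. Corank 1: A-series; mu = 2 gives A_2.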